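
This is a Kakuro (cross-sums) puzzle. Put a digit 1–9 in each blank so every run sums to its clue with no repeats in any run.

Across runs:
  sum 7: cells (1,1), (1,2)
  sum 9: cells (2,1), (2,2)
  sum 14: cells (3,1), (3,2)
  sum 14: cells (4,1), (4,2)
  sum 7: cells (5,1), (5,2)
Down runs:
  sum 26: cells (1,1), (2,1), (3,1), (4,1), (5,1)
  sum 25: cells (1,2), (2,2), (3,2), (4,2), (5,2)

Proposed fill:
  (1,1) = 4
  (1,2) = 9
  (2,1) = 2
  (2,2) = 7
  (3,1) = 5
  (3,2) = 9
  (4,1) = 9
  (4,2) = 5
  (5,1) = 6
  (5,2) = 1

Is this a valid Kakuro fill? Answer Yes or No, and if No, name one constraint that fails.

No — the across run (1,1)–(1,2) sums to 13, not 7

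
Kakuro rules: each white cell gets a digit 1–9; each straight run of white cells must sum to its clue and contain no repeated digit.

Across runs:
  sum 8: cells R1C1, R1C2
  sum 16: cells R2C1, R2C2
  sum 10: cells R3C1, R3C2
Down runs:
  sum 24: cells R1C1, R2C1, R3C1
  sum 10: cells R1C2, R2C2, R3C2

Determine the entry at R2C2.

7

16 in 2 cells must be {7,9}; 24 in 3 cells must be {7,8,9}.
The 8 across and the 24 down share only 7, so R1C1 = 7.
R1C2 = 8 − 7 = 1 completes the 8 across.
Given what's placed, R2C1 must be 9 to fit the 16 across and 24 down.
R2C2 = 16 − 9 = 7 completes the 16 across.
R3C1 = 24 − 16 = 8 completes the 24 down.
R3C2 = 10 − 8 = 2 completes the 10 across.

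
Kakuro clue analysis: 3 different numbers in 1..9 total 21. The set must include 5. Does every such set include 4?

The only way to make 21 from 3 distinct digits under that restriction is {5,7,9}, which does not contain 4.

No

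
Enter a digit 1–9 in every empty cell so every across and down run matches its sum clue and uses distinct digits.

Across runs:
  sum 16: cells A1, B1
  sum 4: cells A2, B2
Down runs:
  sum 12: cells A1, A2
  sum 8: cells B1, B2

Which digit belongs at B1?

16 in 2 cells must be {7,9}; 4 in 2 cells must be {1,3}.
The 16 across and the 8 down share only 7, so B1 = 7.
The 4 across and the 12 down share only 3, so A2 = 3.
B2 = 4 − 3 = 1 completes the 4 across.
A1 = 16 − 7 = 9 completes the 16 across.

7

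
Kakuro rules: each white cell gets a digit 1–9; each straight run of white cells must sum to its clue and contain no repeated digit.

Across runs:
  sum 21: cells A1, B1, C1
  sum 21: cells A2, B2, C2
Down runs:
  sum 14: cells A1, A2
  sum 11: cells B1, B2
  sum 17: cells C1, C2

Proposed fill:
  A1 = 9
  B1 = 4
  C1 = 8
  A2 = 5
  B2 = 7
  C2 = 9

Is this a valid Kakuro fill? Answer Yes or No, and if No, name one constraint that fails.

Across: 9+4+8=21; 5+7+9=21. Down: 9+5=14; 4+7=11; 8+9=17. No digit repeats within any run.

Yes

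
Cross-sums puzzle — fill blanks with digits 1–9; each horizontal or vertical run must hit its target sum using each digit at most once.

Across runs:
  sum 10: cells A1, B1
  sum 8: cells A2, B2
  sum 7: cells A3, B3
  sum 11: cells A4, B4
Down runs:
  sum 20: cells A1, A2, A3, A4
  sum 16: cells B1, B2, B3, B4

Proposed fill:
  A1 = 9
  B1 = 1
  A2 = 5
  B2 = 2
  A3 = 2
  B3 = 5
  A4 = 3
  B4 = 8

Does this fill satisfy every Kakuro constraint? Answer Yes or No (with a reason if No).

No — the down run A1–A4 sums to 19, not 20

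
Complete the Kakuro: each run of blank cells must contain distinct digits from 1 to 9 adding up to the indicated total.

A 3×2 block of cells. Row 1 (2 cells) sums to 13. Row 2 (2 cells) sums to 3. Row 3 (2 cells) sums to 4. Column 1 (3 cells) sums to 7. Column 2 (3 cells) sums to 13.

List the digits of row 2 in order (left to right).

3 in 2 cells must be {1,2}; 4 in 2 cells must be {1,3}; 7 in 3 cells must be {1,2,4}.
The 13 across and the 7 down share only 4, so (1,1) = 4.
(1,2) = 13 − 4 = 9 completes the 13 across.
Given what's placed, (2,2) must be 1 to fit the 3 across and 13 down.
(3,1) = 1: the only remaining digit allowed by both the 4 across and the 7 down.
(3,2) = 4 − 1 = 3 completes the 4 across.
(2,1) = 3 − 1 = 2 completes the 3 across.

2, 1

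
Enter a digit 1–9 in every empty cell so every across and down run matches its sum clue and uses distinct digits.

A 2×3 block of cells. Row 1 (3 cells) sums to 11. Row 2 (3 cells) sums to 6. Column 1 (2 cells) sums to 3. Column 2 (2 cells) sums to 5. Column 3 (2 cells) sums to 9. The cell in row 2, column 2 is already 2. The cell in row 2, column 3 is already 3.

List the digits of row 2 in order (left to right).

1, 2, 3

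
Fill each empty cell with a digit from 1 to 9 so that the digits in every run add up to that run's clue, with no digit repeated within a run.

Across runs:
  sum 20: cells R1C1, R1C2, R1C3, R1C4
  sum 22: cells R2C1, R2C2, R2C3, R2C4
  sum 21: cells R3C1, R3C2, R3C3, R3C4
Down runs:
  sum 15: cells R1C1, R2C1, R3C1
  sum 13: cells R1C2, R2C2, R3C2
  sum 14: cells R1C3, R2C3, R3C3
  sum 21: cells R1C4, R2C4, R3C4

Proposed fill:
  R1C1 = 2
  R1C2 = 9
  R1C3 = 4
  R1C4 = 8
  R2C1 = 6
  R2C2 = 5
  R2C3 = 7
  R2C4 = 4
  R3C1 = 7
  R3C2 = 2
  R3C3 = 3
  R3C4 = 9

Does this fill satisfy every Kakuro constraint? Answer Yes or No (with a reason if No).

No — the across run R1C1–R1C4 sums to 23, not 20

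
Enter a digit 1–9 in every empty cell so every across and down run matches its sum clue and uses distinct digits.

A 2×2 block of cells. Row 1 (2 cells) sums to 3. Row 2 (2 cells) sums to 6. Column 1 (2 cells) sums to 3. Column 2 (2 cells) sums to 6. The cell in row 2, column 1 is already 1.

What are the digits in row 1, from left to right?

2 1

3 in 2 cells must be {1,2}.
(1,1) = 3 − 1 = 2 completes the 3 down.
(1,2) = 3 − 2 = 1 completes the 3 across.
(2,2) = 6 − 1 = 5 completes the 6 across.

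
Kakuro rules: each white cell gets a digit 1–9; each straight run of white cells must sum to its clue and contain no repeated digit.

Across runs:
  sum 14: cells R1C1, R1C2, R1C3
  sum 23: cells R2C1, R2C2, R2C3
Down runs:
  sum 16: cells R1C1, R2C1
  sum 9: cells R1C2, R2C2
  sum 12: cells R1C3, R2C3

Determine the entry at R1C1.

23 in 3 cells must be {6,8,9}; 16 in 2 cells must be {7,9}.
The 23 across and the 16 down share only 9, so R2C1 = 9.
Given what's placed, R2C3 must be 8 to fit the 23 across and 12 down.
R1C1 = 16 − 9 = 7 completes the 16 down.
R1C3 = 12 − 8 = 4 completes the 12 down.
R2C2 = 23 − 17 = 6 completes the 23 across.
R1C2 = 14 − 11 = 3 completes the 14 across.

7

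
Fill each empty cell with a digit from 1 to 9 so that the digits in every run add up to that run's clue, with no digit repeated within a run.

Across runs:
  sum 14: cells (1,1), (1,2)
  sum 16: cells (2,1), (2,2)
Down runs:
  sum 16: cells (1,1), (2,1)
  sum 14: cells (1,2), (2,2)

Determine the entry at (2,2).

9

16 in 2 cells must be {7,9}.
The 14 across and the 16 down share only 9, so (1,1) = 9.
(1,2) = 14 − 9 = 5 completes the 14 across.
(2,1) = 16 − 9 = 7 completes the 16 down.
(2,2) = 16 − 7 = 9 completes the 16 across.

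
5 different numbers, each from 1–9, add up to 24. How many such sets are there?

11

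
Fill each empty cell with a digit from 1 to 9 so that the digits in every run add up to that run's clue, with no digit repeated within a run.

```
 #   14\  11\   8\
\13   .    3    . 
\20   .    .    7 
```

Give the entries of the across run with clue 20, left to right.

5, 8, 7

R1C3 = 8 − 7 = 1 completes the 8 down.
R2C2 = 11 − 3 = 8 completes the 11 down.
R1C1 = 13 − 4 = 9 completes the 13 across.
R2C1 = 20 − 15 = 5 completes the 20 across.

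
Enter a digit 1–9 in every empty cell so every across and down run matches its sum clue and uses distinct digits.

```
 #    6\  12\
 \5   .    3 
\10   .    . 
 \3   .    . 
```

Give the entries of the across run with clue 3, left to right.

1 2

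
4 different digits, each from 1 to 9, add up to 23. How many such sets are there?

4 distinct digits from 1–9 sum between 10 and 30.

9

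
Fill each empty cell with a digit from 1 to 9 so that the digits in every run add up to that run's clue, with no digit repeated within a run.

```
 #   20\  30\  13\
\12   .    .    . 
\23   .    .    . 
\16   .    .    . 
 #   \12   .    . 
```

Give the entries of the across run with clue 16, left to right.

23 in 3 cells must be {6,8,9}; 30 in 4 cells must be {6,7,8,9}.
R2C3 = 6: only digit in both the 23-across and 13-down candidate sets.
Given what's placed, R4C3 must be 4 to fit the 12 across and 13 down.
R4C2 = 12 − 4 = 8 completes the 12 across.
R2C2 = 9: the only remaining digit allowed by both the 23 across and the 30 down.
R2C1 = 23 − 15 = 8 completes the 23 across.
Nothing is forced directly, so branch on R1C2, whose candidates are 6 or 7. If R1C2 = 6: that forces R1C1 = 5, R1C3 = 1, R3C1 = 7, after which R3C2 would have to be in {1,3,4,5,6,8} for the 16 across but in {7} for the 30 down — contradiction. So R1C2 = 7.
Given what's placed, R1C1 must be 3 to fit the 12 across and 20 down.
R1C3 = 12 − 10 = 2 completes the 12 across.
R3C1 = 20 − 11 = 9 completes the 20 down.
R3C2 = 30 − 24 = 6 completes the 30 down.
R3C3 = 16 − 15 = 1 completes the 16 across.

9, 6, 1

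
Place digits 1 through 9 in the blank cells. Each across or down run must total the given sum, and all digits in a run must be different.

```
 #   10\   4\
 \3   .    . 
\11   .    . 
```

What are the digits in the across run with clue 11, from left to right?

3 in 2 cells must be {1,2}; 4 in 2 cells must be {1,3}.
The 3 across and the 4 down share only 1, so R1C2 = 1.
R2C2 = 4 − 1 = 3 completes the 4 down.
R1C1 = 3 − 1 = 2 completes the 3 across.
R2C1 = 11 − 3 = 8 completes the 11 across.

8 3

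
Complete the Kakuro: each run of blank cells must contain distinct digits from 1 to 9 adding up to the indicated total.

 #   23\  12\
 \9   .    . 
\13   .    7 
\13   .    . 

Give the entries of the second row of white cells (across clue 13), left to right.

6 7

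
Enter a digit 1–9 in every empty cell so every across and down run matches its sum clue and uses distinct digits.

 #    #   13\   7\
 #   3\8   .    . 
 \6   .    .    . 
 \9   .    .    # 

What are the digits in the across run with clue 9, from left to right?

1, 8

6 in 3 cells must be {1,2,3}; 3 in 2 cells must be {1,2}.
Nothing is forced directly, so branch on R2C1, whose candidates are 1 or 2. If R2C1 = 1: that forces R3C1 = 2, R3C2 = 7, R2C2 = 2, R2C3 = 3, after which R1C2 would have to be in {1,2,3,5,6,7} for the 8 across but in {4} for the 13 down — contradiction. So R2C1 = 2.
R3C1 = 3 − 2 = 1 completes the 3 down.
R3C2 = 9 − 1 = 8 completes the 9 across.
No cell is forced outright now. R2C2 can only be 1 or 3 (the digits allowed by both its 6 across and its 13 down). If R2C2 = 1: then R1C2 would have to be in {1,2,3,5,6,7} for the 8 across but in {4} for the 13 down — contradiction. So R2C2 = 3.
R1C2 = 13 − 11 = 2 completes the 13 down.
R1C3 = 8 − 2 = 6 completes the 8 across.
R2C3 = 6 − 5 = 1 completes the 6 across.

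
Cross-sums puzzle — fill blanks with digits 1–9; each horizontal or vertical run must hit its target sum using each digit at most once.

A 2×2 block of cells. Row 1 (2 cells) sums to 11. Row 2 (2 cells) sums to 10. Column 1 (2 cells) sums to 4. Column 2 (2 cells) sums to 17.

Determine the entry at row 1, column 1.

4 in 2 cells must be {1,3}; 17 in 2 cells must be {8,9}.
The 11 across and the 4 down share only 3, so (1,1) = 3.
(1,2) = 11 − 3 = 8 completes the 11 across.
(2,1) = 4 − 3 = 1 completes the 4 down.
(2,2) = 10 − 1 = 9 completes the 10 across.

3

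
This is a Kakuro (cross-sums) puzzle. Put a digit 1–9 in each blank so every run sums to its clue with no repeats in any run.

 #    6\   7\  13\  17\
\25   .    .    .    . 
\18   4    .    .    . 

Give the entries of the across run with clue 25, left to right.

17 in 2 cells must be {8,9}.
R1C1 = 6 − 4 = 2 completes the 6 down.
Given what's placed, R1C2 must be 6 to fit the 25 across and 7 down.
R2C2 = 7 − 6 = 1 completes the 7 down.
Given what's placed, R2C4 must be 8 to fit the 18 across and 17 down.
R1C4 = 17 − 8 = 9 completes the 17 down.
R2C3 = 18 − 13 = 5 completes the 18 across.
R1C3 = 25 − 17 = 8 completes the 25 across.

2, 6, 8, 9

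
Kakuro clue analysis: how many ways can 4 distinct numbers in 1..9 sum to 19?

11

4 distinct digits from 1–9 sum between 10 and 30.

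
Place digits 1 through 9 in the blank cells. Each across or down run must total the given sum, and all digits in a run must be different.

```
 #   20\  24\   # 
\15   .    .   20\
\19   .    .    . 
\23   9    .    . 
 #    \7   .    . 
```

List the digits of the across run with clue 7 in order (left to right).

2 5

23 in 3 cells must be {6,8,9}.
Nothing is forced directly, so branch on R3C2, whose candidates are 6 or 8. If R3C2 = 8: that forces R3C3 = 6, R4C3 = 5, R2C3 = 9, R4C2 = 2, R1C2 = 9, after which R2C2 would have to be in {2,3,4,6,7,8} for the 19 across but in {5} for the 24 down — contradiction. So R3C2 = 6.
R3C3 = 23 − 15 = 8 completes the 23 across.
Nothing is forced directly, so branch on R4C3, whose candidates are 3 or 5. If R4C3 = 3: that forces R2C3 = 9, R4C2 = 4, R1C2 = 9, after which R2C2 would have to be in {2,3,4,6,7,8} for the 19 across but in {5} for the 24 down — contradiction. So R4C3 = 5.
R2C3 = 20 − 13 = 7 completes the 20 down.
R4C2 = 7 − 5 = 2 completes the 7 across.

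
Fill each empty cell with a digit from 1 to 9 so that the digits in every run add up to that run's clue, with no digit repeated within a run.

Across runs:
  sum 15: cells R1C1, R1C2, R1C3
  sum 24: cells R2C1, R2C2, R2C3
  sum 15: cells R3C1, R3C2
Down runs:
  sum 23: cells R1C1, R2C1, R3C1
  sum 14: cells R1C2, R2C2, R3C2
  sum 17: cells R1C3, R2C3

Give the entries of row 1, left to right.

24 in 3 cells must be {7,8,9}; 23 in 3 cells must be {6,8,9}; 17 in 2 cells must be {8,9}.
Nothing is forced directly, so branch on R1C3, whose candidates are 8 or 9. If R1C3 = 9: then R1C1 would have to be in {1,2,4,5} for the 15 across but in {6,8,9} for the 23 down — contradiction. So R1C3 = 8.
Given what's placed, R1C1 must be 6 to fit the 15 across and 23 down.
R1C2 = 15 − 14 = 1 completes the 15 across.

6 1 8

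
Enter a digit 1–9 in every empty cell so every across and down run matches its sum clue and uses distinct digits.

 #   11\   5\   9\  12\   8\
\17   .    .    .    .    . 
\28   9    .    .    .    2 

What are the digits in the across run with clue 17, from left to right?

2 1 3 5 6

R1C1 = 11 − 9 = 2 completes the 11 down.
R1C5 = 8 − 2 = 6 completes the 8 down.
Nothing is forced directly, so branch on R2C2, whose candidates are 3 or 4. If R2C2 = 3: then R1C2 would have to be in {1,3,5} for the 17 across but in {2} for the 5 down — contradiction. So R2C2 = 4.
R1C2 = 5 − 4 = 1 completes the 5 down.
Nothing is forced directly, so branch on R1C3, whose candidates are 3 or 5. If R1C3 = 5: that forces R1C4 = 3, after which R2C3 would have to be in {5,6,7,8} for the 28 across but in {4} for the 9 down — contradiction. So R1C3 = 3.
R1C4 = 17 − 12 = 5 completes the 17 across.
R2C3 = 9 − 3 = 6 completes the 9 down.
R2C4 = 28 − 21 = 7 completes the 28 across.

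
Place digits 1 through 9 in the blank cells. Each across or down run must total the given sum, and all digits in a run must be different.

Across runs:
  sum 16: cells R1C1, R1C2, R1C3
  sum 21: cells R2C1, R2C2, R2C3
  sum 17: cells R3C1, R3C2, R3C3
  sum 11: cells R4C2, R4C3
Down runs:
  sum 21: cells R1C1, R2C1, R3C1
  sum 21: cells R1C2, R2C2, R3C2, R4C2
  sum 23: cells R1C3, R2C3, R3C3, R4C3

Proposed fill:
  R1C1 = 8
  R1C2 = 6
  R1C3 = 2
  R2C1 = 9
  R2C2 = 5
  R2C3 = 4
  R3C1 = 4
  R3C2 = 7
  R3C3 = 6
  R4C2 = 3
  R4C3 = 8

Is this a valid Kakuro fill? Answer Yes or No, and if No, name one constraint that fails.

No — the across run R2C1–R2C3 sums to 18, not 21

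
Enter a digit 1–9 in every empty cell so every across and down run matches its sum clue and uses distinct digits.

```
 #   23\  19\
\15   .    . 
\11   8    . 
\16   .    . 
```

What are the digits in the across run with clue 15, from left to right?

16 in 2 cells must be {7,9}; 23 in 3 cells must be {6,8,9}.
R2C2 = 11 − 8 = 3 completes the 11 across.
Given what's placed, R3C1 must be 9 to fit the 16 across and 23 down.
R3C2 = 16 − 9 = 7 completes the 16 across.
R1C1 = 23 − 17 = 6 completes the 23 down.
R1C2 = 15 − 6 = 9 completes the 15 across.

6 9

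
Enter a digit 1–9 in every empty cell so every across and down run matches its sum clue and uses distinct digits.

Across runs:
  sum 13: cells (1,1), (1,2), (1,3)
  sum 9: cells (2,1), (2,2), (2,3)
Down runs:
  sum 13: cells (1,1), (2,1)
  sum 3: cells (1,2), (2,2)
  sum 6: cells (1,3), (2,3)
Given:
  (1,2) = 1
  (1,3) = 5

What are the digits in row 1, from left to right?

7 1 5

3 in 2 cells must be {1,2}.
(1,1) = 13 − 6 = 7 completes the 13 across.
(2,1) = 13 − 7 = 6 completes the 13 down.
(2,2) = 3 − 1 = 2 completes the 3 down.
(2,3) = 9 − 8 = 1 completes the 9 across.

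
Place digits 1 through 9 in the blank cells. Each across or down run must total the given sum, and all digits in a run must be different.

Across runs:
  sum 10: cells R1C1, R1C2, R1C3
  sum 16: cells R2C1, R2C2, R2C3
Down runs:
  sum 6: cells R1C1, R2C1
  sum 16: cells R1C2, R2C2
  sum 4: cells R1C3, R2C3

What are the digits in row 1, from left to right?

2 7 1

16 in 2 cells must be {7,9}; 4 in 2 cells must be {1,3}.
The 10 across and the 16 down share only 7, so R1C2 = 7.
Given what's placed, R1C3 must be 1 to fit the 10 across and 4 down.
R2C2 = 16 − 7 = 9 completes the 16 down.
R2C3 = 4 − 1 = 3 completes the 4 down.
R1C1 = 10 − 8 = 2 completes the 10 across.
R2C1 = 16 − 12 = 4 completes the 16 across.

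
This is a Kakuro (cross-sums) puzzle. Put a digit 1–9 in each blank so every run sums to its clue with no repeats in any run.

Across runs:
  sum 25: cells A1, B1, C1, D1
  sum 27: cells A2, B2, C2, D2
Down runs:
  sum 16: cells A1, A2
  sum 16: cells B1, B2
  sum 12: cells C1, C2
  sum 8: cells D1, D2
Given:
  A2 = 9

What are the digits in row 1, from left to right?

16 in 2 cells must be {7,9}.
A1 = 16 − 9 = 7 completes the 16 down.
Given what's placed, B1 must be 9 to fit the 25 across and 16 down.
B2 = 16 − 9 = 7 completes the 16 down.
Nothing is forced directly, so branch on C2, whose candidates are 3 or 5 or 8. If C2 = 3: then C1 would have to be in {1,3,4,5,6,8} for the 25 across but in {9} for the 12 down — contradiction. If C2 = 5: then C1 would have to be in {1,3,4,5,6,8} for the 25 across but in {7} for the 12 down — contradiction. So C2 = 8.
C1 = 12 − 8 = 4 completes the 12 down.
D1 = 25 − 20 = 5 completes the 25 across.
D2 = 27 − 24 = 3 completes the 27 across.

7 9 4 5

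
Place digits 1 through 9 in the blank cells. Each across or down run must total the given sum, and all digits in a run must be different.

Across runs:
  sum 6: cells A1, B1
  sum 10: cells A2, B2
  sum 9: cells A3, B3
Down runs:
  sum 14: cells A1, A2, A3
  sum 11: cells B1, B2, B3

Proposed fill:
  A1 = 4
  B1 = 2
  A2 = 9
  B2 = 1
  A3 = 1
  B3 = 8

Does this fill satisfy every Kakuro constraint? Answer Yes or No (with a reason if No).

Across: 4+2=6; 9+1=10; 1+8=9. Down: 4+9+1=14; 2+1+8=11. No digit repeats within any run.

Yes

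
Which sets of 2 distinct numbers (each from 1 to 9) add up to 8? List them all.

2 distinct digits from 1–9 sum between 3 and 17.

{1,7}; {2,6}; {3,5}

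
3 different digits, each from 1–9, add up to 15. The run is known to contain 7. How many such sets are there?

3 distinct digits from 1–9 sum between 6 and 24.
Keeping only sets containing 7.
Enumerating: {2,6,7}, {3,5,7}.

2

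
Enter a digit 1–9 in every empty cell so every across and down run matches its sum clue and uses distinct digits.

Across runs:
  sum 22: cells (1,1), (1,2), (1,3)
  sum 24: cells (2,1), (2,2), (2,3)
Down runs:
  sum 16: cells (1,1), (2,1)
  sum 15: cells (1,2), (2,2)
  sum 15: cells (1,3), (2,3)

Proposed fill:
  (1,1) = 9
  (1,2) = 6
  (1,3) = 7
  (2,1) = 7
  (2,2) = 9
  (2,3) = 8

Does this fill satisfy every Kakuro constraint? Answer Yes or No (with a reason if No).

Across: 9+6+7=22; 7+9+8=24. Down: 9+7=16; 6+9=15; 7+8=15. No digit repeats within any run.

Yes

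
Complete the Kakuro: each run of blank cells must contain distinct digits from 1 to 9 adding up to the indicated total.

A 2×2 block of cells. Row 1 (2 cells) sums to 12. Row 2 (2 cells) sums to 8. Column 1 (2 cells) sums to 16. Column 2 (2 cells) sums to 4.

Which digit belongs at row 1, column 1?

9

16 in 2 cells must be {7,9}; 4 in 2 cells must be {1,3}.
The 12 across and the 4 down share only 3, so (1,2) = 3.
The 8 across and the 16 down share only 7, so (2,1) = 7.
(2,2) = 8 − 7 = 1 completes the 8 across.
(1,1) = 12 − 3 = 9 completes the 12 across.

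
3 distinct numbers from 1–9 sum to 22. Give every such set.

3 distinct digits from 1–9 sum between 6 and 24.

{5,8,9}; {6,7,9}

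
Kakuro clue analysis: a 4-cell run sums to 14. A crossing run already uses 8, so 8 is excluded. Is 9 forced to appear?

No

Counterexample: {1,2,4,7} sums to 14 under that restriction without using 9.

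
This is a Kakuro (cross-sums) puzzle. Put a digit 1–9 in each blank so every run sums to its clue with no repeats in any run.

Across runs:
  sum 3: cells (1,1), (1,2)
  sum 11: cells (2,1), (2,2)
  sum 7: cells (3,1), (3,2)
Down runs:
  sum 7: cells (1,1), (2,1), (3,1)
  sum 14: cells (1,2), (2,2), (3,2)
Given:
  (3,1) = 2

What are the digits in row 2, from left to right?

3 in 2 cells must be {1,2}; 7 in 3 cells must be {1,2,4}.
Given what's placed, (1,1) must be 1 to fit the 3 across and 7 down.
(1,2) = 3 − 1 = 2 completes the 3 across.
(2,1) = 7 − 3 = 4 completes the 7 down.
(2,2) = 11 − 4 = 7 completes the 11 across.
(3,2) = 7 − 2 = 5 completes the 7 across.

4 7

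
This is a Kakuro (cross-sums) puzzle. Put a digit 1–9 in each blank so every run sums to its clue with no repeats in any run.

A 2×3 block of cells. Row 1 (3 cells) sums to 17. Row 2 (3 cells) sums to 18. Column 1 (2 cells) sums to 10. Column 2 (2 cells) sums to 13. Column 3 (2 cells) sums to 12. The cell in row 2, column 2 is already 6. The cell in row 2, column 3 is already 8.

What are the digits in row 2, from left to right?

4 6 8

(1,2) = 13 − 6 = 7 completes the 13 down.
(1,3) = 12 − 8 = 4 completes the 12 down.
(2,1) = 18 − 14 = 4 completes the 18 across.
(1,1) = 17 − 11 = 6 completes the 17 across.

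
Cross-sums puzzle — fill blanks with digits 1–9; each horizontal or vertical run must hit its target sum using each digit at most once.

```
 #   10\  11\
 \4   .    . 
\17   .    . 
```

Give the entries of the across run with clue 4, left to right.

4 in 2 cells must be {1,3}; 17 in 2 cells must be {8,9}.
The 4 across and the 11 down share only 3, so R1C2 = 3.
R2C2 = 11 − 3 = 8 completes the 11 down.
R1C1 = 4 − 3 = 1 completes the 4 across.
R2C1 = 17 − 8 = 9 completes the 17 across.

1, 3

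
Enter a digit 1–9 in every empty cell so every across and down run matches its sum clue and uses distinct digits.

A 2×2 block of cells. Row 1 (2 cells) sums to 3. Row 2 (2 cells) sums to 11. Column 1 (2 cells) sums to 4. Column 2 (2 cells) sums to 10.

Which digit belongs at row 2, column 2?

8

3 in 2 cells must be {1,2}; 4 in 2 cells must be {1,3}.
The 3 across and the 4 down share only 1, so (1,1) = 1.
(1,2) = 3 − 1 = 2 completes the 3 across.
(2,1) = 4 − 1 = 3 completes the 4 down.
(2,2) = 11 − 3 = 8 completes the 11 across.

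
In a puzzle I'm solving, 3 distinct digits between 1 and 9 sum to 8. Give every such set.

{1,2,5}; {1,3,4}

3 distinct digits from 1–9 sum between 6 and 24.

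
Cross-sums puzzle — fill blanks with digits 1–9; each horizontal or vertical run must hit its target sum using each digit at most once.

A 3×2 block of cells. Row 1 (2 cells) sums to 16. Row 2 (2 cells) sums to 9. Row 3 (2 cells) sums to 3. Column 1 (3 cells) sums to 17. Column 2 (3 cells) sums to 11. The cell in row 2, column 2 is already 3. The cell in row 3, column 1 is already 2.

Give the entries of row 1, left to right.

16 in 2 cells must be {7,9}; 3 in 2 cells must be {1,2}.
Given what's placed, (1,2) must be 7 to fit the 16 across and 11 down.
(2,1) = 9 − 3 = 6 completes the 9 across.
(3,2) = 3 − 2 = 1 completes the 3 across.
(1,1) = 16 − 7 = 9 completes the 16 across.

9 7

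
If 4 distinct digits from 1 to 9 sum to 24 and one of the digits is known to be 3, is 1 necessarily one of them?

No

Counterexample: {3,4,8,9} sums to 24 under that restriction without using 1.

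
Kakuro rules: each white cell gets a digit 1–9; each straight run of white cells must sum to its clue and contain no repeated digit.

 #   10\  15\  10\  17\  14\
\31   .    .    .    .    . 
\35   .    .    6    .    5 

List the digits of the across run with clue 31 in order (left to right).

3 7 4 8 9

35 in 5 cells must be {5,6,7,8,9}; 17 in 2 cells must be {8,9}.
R1C3 = 10 − 6 = 4 completes the 10 down.
R1C5 = 14 − 5 = 9 completes the 14 down.
R1C4 = 8: the only remaining digit allowed by both the 31 across and the 17 down.
R2C4 = 17 − 8 = 9 completes the 17 down.
Given what's placed, R1C2 must be 7 to fit the 31 across and 15 down.
R2C2 = 15 − 7 = 8 completes the 15 down.
R1C1 = 31 − 28 = 3 completes the 31 across.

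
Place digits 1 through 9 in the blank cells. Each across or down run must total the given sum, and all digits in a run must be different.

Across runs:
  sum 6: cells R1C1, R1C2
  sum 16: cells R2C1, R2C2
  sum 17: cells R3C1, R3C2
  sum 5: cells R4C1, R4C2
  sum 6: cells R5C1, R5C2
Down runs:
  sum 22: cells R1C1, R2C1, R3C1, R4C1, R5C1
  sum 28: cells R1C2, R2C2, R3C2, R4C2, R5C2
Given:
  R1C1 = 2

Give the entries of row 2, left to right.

7 9

16 in 2 cells must be {7,9}; 17 in 2 cells must be {8,9}.
R1C2 = 6 − 2 = 4 completes the 6 across.
No cell is forced outright now. R2C1 can only be 7 or 9 (the digits allowed by both its 16 across and its 22 down). If R2C1 = 9: that forces R2C2 = 7, after which R3C1 would have to be in {8,9} for the 17 across but in {1,3,4,6,7} for the 22 down — contradiction. So R2C1 = 7.
R2C2 = 16 − 7 = 9 completes the 16 across.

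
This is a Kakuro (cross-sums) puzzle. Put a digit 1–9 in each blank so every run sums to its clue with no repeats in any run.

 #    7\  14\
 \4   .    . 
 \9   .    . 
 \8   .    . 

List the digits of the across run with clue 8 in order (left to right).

2 6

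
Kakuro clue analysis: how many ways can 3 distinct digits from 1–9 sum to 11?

5

3 distinct digits from 1–9 sum between 6 and 24.
Enumerating: {1,2,8}, {1,3,7}, {1,4,6}, {2,3,6}, {2,4,5}.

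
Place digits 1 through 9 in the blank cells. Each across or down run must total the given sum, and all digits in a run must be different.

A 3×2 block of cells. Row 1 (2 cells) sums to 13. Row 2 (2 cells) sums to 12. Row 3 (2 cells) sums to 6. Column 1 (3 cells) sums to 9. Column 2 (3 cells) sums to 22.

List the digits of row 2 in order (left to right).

3 9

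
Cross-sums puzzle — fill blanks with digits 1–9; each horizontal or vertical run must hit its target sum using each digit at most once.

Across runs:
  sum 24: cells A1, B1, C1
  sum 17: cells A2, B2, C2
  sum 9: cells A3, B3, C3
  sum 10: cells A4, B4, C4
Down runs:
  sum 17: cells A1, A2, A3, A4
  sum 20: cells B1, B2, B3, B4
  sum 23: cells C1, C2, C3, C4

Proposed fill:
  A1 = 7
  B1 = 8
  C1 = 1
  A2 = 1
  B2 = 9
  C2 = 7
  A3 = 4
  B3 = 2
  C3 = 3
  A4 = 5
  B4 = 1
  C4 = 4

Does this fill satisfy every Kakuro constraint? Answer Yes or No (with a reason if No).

No — the across run A1–C1 sums to 16, not 24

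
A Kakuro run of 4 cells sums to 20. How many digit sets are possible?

4 distinct digits from 1–9 sum between 10 and 30.

12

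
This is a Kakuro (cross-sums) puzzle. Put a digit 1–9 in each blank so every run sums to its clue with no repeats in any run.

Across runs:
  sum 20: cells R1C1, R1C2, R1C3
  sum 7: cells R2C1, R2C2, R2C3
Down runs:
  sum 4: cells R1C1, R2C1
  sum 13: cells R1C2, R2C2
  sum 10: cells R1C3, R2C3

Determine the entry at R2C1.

1

7 in 3 cells must be {1,2,4}; 4 in 2 cells must be {1,3}.
The 20 across and the 4 down share only 3, so R1C1 = 3.
R2C1 = 4 − 3 = 1 completes the 4 down.
Given what's placed, R2C2 must be 4 to fit the 7 across and 13 down.
R2C3 = 7 − 5 = 2 completes the 7 across.
R1C2 = 13 − 4 = 9 completes the 13 down.
R1C3 = 20 − 12 = 8 completes the 20 across.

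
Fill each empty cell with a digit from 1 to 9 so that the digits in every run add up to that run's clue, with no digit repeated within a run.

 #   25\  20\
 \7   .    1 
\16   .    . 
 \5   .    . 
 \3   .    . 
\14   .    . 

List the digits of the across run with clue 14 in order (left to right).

16 in 2 cells must be {7,9}; 3 in 2 cells must be {1,2}.
R1C1 = 7 − 1 = 6 completes the 7 across.
Given what's placed, R4C2 must be 2 to fit the 3 across and 20 down.
R4C1 = 3 − 2 = 1 completes the 3 across.
No cell is forced outright now. R3C2 can only be 3 or 4 (the digits allowed by both its 5 across and its 20 down). If R3C2 = 4: that forces R2C2 = 7, after which R3C1 would have to be in {1} for the 5 across but in {2,3,4,5,7,8,9} for the 25 down — contradiction. So R3C2 = 3.
Given what's placed, R2C2 must be 9 to fit the 16 across and 20 down.
R3C1 = 5 − 3 = 2 completes the 5 across.
Given what's placed, R5C1 must be 9 to fit the 14 across and 25 down.
R5C2 = 14 − 9 = 5 completes the 14 across.

9, 5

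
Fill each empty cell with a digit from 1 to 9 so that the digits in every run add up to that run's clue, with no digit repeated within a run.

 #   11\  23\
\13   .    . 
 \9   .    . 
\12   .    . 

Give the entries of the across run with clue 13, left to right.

7 6

23 in 3 cells must be {6,8,9}.
Nothing is forced directly, so branch on R2C2, whose candidates are 6 or 8. If R2C2 = 6: that forces R2C1 = 3, R3C1 = 7, after which R3C2 would have to be in {5} for the 12 across but in {8,9} for the 23 down — contradiction. So R2C2 = 8.
R2C1 = 9 − 8 = 1 completes the 9 across.
Given what's placed, R3C2 must be 9 to fit the 12 across and 23 down.
R1C2 = 23 − 17 = 6 completes the 23 down.
R3C1 = 12 − 9 = 3 completes the 12 across.
R1C1 = 13 − 6 = 7 completes the 13 across.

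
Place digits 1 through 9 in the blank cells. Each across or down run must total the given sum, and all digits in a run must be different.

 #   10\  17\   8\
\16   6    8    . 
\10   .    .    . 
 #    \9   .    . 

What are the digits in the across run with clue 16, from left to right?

6, 8, 2

R1C3 = 16 − 14 = 2 completes the 16 across.
R2C1 = 10 − 6 = 4 completes the 10 down.
Given what's placed, R2C2 must be 5 to fit the 10 across and 17 down.
R2C3 = 10 − 9 = 1 completes the 10 across.
R3C2 = 17 − 13 = 4 completes the 17 down.
R3C3 = 9 − 4 = 5 completes the 9 across.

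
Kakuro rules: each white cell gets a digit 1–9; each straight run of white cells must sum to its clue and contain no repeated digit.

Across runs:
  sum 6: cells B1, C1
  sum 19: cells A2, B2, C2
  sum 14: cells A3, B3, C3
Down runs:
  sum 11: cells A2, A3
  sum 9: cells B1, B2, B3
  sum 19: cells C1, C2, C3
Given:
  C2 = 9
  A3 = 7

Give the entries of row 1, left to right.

A2 = 11 − 7 = 4 completes the 11 down.
B2 = 19 − 13 = 6 completes the 19 across.
Nothing is forced directly, so branch on B1, whose candidates are 1 or 2. If B1 = 1: then C1 would have to be in {5} for the 6 across but in {2,3,4,6,7,8} for the 19 down — contradiction. So B1 = 2.
C1 = 6 − 2 = 4 completes the 6 across.
B3 = 9 − 8 = 1 completes the 9 down.
C3 = 14 − 8 = 6 completes the 14 across.

2 4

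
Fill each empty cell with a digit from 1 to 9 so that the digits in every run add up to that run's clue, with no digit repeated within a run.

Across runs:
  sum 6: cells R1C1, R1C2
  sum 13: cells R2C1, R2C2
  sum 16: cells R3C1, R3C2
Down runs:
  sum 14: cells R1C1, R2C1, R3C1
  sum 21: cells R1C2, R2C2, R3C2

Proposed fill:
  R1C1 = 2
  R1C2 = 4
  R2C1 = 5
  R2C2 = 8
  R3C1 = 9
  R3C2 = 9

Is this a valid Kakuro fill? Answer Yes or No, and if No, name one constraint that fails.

No — the across run R3C1–R3C2 sums to 18, not 16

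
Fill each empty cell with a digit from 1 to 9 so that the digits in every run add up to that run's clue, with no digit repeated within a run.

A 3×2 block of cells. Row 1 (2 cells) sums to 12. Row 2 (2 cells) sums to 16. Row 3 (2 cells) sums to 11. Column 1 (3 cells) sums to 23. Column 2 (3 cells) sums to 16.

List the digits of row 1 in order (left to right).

8 4

16 in 2 cells must be {7,9}; 23 in 3 cells must be {6,8,9}.
The 16 across and the 23 down share only 9, so (2,1) = 9.
(2,2) = 16 − 9 = 7 completes the 16 across.
Given what's placed, (1,1) must be 8 to fit the 12 across and 23 down.
(1,2) = 12 − 8 = 4 completes the 12 across.
(3,1) = 23 − 17 = 6 completes the 23 down.
(3,2) = 11 − 6 = 5 completes the 11 across.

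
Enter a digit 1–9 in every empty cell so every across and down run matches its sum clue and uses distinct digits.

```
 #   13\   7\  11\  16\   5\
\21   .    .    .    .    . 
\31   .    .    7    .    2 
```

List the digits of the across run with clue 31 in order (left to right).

16 in 2 cells must be {7,9}.
R1C3 = 11 − 7 = 4 completes the 11 down.
R1C5 = 5 − 2 = 3 completes the 5 down.
Given what's placed, R2C2 must be 5 to fit the 31 across and 7 down.
Given what's placed, R2C4 must be 9 to fit the 31 across and 16 down.
R1C2 = 7 − 5 = 2 completes the 7 down.
R1C4 = 16 − 9 = 7 completes the 16 down.
R2C1 = 31 − 23 = 8 completes the 31 across.

8 5 7 9 2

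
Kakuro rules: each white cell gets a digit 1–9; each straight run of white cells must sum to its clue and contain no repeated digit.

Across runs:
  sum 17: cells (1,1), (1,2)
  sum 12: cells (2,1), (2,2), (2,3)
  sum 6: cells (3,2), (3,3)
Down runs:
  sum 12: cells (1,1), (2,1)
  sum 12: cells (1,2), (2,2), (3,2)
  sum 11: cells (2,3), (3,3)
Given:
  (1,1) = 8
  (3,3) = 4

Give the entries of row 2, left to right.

4 1 7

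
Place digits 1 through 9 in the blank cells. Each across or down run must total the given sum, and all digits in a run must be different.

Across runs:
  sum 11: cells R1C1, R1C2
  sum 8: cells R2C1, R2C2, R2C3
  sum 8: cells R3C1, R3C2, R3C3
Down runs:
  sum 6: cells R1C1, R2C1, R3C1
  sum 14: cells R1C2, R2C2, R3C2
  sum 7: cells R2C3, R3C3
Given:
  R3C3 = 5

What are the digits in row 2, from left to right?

1 5 2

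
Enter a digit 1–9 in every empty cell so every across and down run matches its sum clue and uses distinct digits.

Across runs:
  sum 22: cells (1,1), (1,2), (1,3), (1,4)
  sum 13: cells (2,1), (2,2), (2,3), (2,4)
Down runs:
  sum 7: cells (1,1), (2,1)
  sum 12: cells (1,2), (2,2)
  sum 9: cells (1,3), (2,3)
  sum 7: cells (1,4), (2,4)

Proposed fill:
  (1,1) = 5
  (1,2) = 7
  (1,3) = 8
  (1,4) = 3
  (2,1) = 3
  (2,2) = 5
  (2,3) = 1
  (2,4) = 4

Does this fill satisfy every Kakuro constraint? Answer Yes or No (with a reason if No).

No — the down run (1,1)–(2,1) sums to 8, not 7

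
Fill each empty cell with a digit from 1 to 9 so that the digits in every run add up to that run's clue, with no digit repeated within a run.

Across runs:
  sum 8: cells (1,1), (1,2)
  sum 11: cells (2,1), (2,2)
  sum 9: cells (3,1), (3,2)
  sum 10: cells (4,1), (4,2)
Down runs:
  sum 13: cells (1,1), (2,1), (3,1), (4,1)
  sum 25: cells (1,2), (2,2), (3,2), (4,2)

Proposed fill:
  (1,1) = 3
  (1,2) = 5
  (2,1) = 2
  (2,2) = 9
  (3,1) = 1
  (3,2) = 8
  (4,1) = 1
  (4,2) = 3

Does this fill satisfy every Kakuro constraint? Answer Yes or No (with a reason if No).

No — the down run (1,1)–(4,1) sums to 7, not 13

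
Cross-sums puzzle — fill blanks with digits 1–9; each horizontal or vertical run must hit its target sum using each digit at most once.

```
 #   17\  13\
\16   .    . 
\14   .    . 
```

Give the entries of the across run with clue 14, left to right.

16 in 2 cells must be {7,9}; 17 in 2 cells must be {8,9}.
The 16 across and the 17 down share only 9, so R1C1 = 9.
R1C2 = 16 − 9 = 7 completes the 16 across.
R2C1 = 17 − 9 = 8 completes the 17 down.
R2C2 = 14 − 8 = 6 completes the 14 across.

8, 6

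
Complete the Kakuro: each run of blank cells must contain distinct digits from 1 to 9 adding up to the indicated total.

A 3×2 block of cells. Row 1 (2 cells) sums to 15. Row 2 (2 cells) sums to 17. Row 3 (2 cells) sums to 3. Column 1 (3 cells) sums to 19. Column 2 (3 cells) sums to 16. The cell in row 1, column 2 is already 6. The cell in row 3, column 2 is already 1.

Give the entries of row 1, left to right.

17 in 2 cells must be {8,9}; 3 in 2 cells must be {1,2}.
(1,1) = 15 − 6 = 9 completes the 15 across.
(2,1) = 8: the only remaining digit allowed by both the 17 across and the 19 down.
(2,2) = 17 − 8 = 9 completes the 17 across.
(3,1) = 3 − 1 = 2 completes the 3 across.

9, 6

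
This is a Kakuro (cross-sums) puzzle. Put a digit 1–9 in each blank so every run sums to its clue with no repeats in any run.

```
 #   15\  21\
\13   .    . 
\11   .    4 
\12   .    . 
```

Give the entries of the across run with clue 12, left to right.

R2C1 = 11 − 4 = 7 completes the 11 across.
Nothing is forced directly, so branch on R1C1, whose candidates are 5 or 6. If R1C1 = 6: then R1C2 would have to be in {7} for the 13 across but in {8,9} for the 21 down — contradiction. So R1C1 = 5.
R1C2 = 13 − 5 = 8 completes the 13 across.
R3C1 = 15 − 12 = 3 completes the 15 down.
R3C2 = 12 − 3 = 9 completes the 12 across.

3 9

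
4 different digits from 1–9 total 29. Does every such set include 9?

Yes

The only way to make 29 from 4 distinct digits is {5,7,8,9}, which contains 9.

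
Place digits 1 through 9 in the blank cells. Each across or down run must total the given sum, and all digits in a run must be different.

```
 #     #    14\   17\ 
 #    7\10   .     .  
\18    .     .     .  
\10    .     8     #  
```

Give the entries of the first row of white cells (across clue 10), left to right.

17 in 2 cells must be {8,9}.
R3C1 = 10 − 8 = 2 completes the 10 across.
R2C1 = 7 − 2 = 5 completes the 7 down.
R2C2 = 4: the only remaining digit allowed by both the 18 across and the 14 down.
R2C3 = 18 − 9 = 9 completes the 18 across.
R1C2 = 14 − 12 = 2 completes the 14 down.
R1C3 = 10 − 2 = 8 completes the 10 across.

2 8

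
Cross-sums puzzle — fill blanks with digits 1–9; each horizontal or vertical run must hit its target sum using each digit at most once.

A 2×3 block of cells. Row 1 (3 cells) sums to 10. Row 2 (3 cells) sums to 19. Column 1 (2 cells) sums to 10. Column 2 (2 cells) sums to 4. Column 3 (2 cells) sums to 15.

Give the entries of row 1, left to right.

4 in 2 cells must be {1,3}.
The 19 across and the 4 down share only 3, so (2,2) = 3.
(1,2) = 4 − 3 = 1 completes the 4 down.
Nothing is forced directly, so branch on (2,1), whose candidates are 7 or 9. If (2,1) = 9: then (1,1) would have to be in {2,3,4,5,6,7} for the 10 across but in {1} for the 10 down — contradiction. So (2,1) = 7.
(1,1) = 10 − 7 = 3 completes the 10 down.
(1,3) = 10 − 4 = 6 completes the 10 across.
(2,3) = 19 − 10 = 9 completes the 19 across.

3 1 6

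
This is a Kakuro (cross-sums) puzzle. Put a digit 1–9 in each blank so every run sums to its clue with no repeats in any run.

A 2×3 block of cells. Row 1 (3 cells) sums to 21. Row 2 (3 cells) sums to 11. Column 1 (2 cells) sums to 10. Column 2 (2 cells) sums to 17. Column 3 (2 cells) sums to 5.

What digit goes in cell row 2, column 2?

17 in 2 cells must be {8,9}.
The 21 across and the 5 down share only 4, so (1,3) = 4.
The 11 across and the 17 down share only 8, so (2,2) = 8.
(2,3) = 5 − 4 = 1 completes the 5 down.
(1,2) = 17 − 8 = 9 completes the 17 down.
(2,1) = 11 − 9 = 2 completes the 11 across.
(1,1) = 21 − 13 = 8 completes the 21 across.

8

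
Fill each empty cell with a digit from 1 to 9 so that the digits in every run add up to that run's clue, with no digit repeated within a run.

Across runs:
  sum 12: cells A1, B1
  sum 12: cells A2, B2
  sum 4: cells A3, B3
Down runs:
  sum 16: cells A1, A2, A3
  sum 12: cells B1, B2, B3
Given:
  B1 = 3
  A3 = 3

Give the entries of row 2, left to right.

4 in 2 cells must be {1,3}.
A1 = 12 − 3 = 9 completes the 12 across.
A2 = 16 − 12 = 4 completes the 16 down.
B2 = 12 − 4 = 8 completes the 12 across.
B3 = 4 − 3 = 1 completes the 4 across.

4 8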